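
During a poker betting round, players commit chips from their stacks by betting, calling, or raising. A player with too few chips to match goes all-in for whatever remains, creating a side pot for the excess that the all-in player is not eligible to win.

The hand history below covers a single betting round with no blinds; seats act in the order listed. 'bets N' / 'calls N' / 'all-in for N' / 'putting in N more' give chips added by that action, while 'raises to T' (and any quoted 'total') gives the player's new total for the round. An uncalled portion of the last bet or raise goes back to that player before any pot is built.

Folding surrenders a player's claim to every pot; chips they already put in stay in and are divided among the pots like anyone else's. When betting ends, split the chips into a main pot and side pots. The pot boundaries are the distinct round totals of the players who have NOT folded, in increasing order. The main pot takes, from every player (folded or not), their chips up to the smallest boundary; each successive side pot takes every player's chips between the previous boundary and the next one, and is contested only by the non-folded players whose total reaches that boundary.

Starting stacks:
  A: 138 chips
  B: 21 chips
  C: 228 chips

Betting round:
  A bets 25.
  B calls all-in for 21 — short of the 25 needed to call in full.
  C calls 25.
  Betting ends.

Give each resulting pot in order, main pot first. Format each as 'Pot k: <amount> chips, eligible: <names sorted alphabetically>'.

Pot 1: 63 chips, eligible: A, B, C
Pot 2: 8 chips, eligible: A, C

Derivation:
Contributions: A=25, B=21, C=25
Pot levels (distinct totals of non-folded players): 21, 25
Layer 1-21: 21 each from A, B, C = 21*3 = 63 chips; eligible A, B, C
Layer 22-25: 4 each from A, C = 4*2 = 8 chips; eligible A, C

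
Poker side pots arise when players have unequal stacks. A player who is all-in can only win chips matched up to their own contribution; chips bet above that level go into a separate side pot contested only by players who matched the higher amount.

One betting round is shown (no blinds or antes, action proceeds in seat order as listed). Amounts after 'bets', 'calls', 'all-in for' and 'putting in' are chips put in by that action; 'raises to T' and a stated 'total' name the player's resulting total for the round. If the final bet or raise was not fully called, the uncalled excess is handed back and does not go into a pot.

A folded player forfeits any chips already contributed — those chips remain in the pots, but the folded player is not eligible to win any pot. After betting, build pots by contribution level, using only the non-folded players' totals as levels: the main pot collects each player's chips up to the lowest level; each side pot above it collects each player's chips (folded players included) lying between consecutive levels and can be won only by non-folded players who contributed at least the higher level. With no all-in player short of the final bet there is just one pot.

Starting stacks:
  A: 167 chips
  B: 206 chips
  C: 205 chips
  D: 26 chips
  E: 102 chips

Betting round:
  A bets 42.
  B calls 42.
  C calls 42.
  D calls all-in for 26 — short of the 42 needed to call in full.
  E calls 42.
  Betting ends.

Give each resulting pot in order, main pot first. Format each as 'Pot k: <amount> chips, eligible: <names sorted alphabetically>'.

Pot 1: 130 chips, eligible: A, B, C, D, E
Pot 2: 64 chips, eligible: A, B, C, E

Derivation:
Contributions: A=42, B=42, C=42, D=26, E=42
Pot levels (distinct totals of non-folded players): 26, 42
Layer 1-26: 26 each from A, B, C, D, E = 26*5 = 130 chips; eligible A, B, C, D, E
Layer 27-42: 16 each from A, B, C, E = 16*4 = 64 chips; eligible A, B, C, E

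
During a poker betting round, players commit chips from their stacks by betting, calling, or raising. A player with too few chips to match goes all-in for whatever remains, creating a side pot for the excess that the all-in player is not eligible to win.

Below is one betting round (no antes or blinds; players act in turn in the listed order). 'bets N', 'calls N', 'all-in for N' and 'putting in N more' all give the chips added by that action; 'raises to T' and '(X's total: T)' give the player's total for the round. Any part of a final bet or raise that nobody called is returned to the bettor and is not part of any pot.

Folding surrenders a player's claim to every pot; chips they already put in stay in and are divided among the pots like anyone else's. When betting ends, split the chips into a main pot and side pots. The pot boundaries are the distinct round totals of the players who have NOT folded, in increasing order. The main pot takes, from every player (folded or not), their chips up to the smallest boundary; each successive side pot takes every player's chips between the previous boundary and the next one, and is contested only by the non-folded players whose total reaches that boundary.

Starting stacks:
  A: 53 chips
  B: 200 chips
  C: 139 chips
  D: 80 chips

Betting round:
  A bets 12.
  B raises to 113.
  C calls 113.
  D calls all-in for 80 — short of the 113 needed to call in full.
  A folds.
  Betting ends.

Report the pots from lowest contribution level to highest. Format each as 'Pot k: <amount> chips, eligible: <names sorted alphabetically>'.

Contributions: A=12, B=113, C=113, D=80
Folded: A
Pot levels (distinct totals of non-folded players): 80, 113
Layer 1-80: A 12 + B 80 + C 80 + D 80 = 252 chips; eligible B, C, D
Layer 81-113: 33 each from B, C = 33*2 = 66 chips; eligible B, C

Pot 1: 252 chips, eligible: B, C, D
Pot 2: 66 chips, eligible: B, C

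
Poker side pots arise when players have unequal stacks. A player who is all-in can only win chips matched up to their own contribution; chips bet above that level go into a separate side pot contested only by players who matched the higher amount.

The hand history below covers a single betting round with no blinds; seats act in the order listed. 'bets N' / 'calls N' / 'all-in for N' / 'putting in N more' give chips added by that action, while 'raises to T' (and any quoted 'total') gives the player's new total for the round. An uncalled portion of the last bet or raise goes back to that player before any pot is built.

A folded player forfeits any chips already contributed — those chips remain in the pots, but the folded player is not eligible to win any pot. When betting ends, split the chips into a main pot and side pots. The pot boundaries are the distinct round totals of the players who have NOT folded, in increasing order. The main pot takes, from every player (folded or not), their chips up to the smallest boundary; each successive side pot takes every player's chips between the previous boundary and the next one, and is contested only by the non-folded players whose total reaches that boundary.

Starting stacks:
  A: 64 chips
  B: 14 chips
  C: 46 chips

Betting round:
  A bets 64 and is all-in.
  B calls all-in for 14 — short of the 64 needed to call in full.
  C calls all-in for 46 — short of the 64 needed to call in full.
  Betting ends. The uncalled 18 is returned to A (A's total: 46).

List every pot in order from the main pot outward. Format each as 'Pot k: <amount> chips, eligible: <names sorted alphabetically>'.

Pot 1: 42 chips, eligible: A, B, C
Pot 2: 64 chips, eligible: A, C

Derivation:
Contributions (after 18 returned to A): A=46, B=14, C=46
Pot levels (distinct totals of non-folded players): 14, 46
Layer 1-14: 14 each from A, B, C = 14*3 = 42 chips; eligible A, B, C
Layer 15-46: 32 each from A, C = 32*2 = 64 chips; eligible A, C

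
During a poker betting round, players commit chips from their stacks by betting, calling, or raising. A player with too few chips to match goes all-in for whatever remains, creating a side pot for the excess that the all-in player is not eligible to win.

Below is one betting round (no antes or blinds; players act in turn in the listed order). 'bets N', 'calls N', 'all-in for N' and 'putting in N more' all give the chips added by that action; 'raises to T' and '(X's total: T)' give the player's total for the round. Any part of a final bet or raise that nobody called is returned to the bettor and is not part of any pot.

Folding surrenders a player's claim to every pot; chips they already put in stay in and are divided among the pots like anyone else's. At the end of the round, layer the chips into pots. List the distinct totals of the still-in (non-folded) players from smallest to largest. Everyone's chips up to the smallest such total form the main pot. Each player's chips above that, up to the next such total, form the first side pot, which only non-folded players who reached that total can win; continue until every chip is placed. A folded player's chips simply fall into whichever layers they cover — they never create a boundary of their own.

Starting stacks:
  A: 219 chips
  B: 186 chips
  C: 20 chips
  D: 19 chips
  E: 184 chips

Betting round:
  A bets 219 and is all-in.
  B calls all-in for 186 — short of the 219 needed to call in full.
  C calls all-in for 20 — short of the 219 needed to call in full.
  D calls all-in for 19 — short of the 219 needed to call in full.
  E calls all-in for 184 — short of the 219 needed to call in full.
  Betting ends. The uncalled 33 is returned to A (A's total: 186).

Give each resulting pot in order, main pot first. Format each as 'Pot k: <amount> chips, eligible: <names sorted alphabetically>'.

Pot 1: 95 chips, eligible: A, B, C, D, E
Pot 2: 4 chips, eligible: A, B, C, E
Pot 3: 492 chips, eligible: A, B, E
Pot 4: 4 chips, eligible: A, B

Derivation:
Contributions (after 33 returned to A): A=186, B=186, C=20, D=19, E=184
Pot levels (distinct totals of non-folded players): 19, 20, 184, 186
Layer 1-19: 19 each from A, B, C, D, E = 19*5 = 95 chips; eligible A, B, C, D, E
Layer 20-20: 1 each from A, B, C, E = 1*4 = 4 chips; eligible A, B, C, E
Layer 21-184: 164 each from A, B, E = 164*3 = 492 chips; eligible A, B, E
Layer 185-186: 2 each from A, B = 2*2 = 4 chips; eligible A, B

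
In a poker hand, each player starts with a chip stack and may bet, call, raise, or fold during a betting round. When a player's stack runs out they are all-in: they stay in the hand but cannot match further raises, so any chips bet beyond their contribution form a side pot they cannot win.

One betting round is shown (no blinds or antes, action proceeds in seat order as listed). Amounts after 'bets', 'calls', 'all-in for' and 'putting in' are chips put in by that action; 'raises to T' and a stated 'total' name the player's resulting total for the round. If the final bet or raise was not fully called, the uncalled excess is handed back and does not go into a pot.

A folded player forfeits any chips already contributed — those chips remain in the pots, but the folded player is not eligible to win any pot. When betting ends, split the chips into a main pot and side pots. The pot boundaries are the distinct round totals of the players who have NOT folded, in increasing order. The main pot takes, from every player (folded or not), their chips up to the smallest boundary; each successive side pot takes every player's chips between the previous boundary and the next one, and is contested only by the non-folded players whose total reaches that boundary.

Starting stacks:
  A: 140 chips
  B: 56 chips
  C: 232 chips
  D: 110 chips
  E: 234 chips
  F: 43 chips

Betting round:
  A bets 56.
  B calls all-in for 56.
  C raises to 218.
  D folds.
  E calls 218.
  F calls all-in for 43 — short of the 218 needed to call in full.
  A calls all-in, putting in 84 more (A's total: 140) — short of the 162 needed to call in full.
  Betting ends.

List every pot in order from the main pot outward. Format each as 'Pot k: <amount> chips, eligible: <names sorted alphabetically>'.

Contributions: A=140, B=56, C=218, E=218, F=43
Folded: D
Pot levels (distinct totals of non-folded players): 43, 56, 140, 218
Layer 1-43: 43 each from A, B, C, E, F = 43*5 = 215 chips; eligible A, B, C, E, F
Layer 44-56: 13 each from A, B, C, E = 13*4 = 52 chips; eligible A, B, C, E
Layer 57-140: 84 each from A, C, E = 84*3 = 252 chips; eligible A, C, E
Layer 141-218: 78 each from C, E = 78*2 = 156 chips; eligible C, E

Pot 1: 215 chips, eligible: A, B, C, E, F
Pot 2: 52 chips, eligible: A, B, C, E
Pot 3: 252 chips, eligible: A, C, E
Pot 4: 156 chips, eligible: C, E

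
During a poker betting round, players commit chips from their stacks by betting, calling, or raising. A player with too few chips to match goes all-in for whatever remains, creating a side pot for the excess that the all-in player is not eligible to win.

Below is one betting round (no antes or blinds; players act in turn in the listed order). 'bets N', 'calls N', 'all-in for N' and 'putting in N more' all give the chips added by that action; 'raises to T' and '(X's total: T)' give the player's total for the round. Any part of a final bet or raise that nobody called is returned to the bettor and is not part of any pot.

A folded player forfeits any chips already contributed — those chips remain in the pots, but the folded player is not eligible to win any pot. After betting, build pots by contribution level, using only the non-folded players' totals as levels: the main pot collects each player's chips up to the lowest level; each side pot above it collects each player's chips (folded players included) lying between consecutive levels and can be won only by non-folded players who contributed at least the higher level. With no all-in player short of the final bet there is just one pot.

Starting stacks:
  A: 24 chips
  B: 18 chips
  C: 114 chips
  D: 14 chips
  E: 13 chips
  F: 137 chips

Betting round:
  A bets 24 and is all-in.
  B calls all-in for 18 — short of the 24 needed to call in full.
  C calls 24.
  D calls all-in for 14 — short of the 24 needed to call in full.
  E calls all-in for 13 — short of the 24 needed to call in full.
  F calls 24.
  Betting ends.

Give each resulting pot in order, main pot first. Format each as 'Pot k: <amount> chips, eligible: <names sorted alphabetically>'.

Pot 1: 78 chips, eligible: A, B, C, D, E, F
Pot 2: 5 chips, eligible: A, B, C, D, F
Pot 3: 16 chips, eligible: A, B, C, F
Pot 4: 18 chips, eligible: A, C, F

Derivation:
Contributions: A=24, B=18, C=24, D=14, E=13, F=24
Pot levels (distinct totals of non-folded players): 13, 14, 18, 24
Layer 1-13: 13 each from A, B, C, D, E, F = 13*6 = 78 chips; eligible A, B, C, D, E, F
Layer 14-14: 1 each from A, B, C, D, F = 1*5 = 5 chips; eligible A, B, C, D, F
Layer 15-18: 4 each from A, B, C, F = 4*4 = 16 chips; eligible A, B, C, F
Layer 19-24: 6 each from A, C, F = 6*3 = 18 chips; eligible A, C, F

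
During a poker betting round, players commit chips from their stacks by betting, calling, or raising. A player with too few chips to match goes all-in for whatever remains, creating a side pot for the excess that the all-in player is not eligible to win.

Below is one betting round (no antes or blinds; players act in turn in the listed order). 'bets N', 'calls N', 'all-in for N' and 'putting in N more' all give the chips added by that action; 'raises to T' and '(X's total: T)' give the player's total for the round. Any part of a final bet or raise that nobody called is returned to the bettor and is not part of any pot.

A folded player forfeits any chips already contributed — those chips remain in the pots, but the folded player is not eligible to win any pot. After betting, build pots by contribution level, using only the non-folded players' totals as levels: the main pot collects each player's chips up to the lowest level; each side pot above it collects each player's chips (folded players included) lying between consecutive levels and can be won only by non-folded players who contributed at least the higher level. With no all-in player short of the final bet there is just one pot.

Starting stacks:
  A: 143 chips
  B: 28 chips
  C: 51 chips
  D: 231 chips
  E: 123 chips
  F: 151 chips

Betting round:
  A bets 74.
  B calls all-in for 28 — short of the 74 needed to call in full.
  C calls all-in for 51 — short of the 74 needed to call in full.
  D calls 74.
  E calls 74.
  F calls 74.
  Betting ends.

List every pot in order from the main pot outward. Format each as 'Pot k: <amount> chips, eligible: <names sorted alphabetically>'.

Pot 1: 168 chips, eligible: A, B, C, D, E, F
Pot 2: 115 chips, eligible: A, C, D, E, F
Pot 3: 92 chips, eligible: A, D, E, F

Derivation:
Contributions: A=74, B=28, C=51, D=74, E=74, F=74
Pot levels (distinct totals of non-folded players): 28, 51, 74
Layer 1-28: 28 each from A, B, C, D, E, F = 28*6 = 168 chips; eligible A, B, C, D, E, F
Layer 29-51: 23 each from A, C, D, E, F = 23*5 = 115 chips; eligible A, C, D, E, F
Layer 52-74: 23 each from A, D, E, F = 23*4 = 92 chips; eligible A, D, E, F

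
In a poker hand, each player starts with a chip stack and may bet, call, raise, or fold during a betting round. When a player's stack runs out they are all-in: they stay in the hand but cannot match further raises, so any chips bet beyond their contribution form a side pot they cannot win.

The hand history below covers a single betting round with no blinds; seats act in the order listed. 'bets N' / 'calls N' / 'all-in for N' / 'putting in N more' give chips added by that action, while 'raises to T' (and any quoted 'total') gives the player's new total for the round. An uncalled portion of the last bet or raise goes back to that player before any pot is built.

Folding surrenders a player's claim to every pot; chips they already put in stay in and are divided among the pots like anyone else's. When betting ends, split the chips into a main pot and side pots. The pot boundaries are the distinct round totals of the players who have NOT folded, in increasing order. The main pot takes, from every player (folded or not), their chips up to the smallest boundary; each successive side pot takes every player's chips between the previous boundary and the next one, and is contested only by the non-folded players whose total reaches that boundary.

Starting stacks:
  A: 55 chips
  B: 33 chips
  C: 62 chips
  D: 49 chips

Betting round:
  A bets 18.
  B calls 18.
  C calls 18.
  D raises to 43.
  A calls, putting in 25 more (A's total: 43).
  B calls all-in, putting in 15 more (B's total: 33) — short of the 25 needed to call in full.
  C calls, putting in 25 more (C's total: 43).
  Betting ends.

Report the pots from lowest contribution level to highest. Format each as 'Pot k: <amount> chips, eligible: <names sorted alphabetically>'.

Pot 1: 132 chips, eligible: A, B, C, D
Pot 2: 30 chips, eligible: A, C, D

Derivation:
Contributions: A=43, B=33, C=43, D=43
Pot levels (distinct totals of non-folded players): 33, 43
Layer 1-33: 33 each from A, B, C, D = 33*4 = 132 chips; eligible A, B, C, D
Layer 34-43: 10 each from A, C, D = 10*3 = 30 chips; eligible A, C, D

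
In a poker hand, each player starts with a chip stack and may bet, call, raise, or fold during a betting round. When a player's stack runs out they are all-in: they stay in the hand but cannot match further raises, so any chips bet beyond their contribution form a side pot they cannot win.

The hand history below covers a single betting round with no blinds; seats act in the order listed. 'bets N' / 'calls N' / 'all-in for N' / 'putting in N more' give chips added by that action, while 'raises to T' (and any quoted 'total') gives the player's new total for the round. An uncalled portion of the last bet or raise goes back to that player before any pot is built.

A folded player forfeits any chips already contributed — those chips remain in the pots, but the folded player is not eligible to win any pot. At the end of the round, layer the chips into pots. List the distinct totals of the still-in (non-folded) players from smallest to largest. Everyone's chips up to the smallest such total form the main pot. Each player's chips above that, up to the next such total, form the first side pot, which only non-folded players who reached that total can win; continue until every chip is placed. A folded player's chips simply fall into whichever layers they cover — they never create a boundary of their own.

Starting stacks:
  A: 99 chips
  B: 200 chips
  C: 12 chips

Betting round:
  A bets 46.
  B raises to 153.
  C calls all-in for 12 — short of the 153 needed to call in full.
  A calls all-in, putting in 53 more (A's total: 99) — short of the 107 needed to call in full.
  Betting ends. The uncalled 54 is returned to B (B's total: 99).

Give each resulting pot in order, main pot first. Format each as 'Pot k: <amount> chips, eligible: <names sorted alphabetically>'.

Contributions (after 54 returned to B): A=99, B=99, C=12
Pot levels (distinct totals of non-folded players): 12, 99
Layer 1-12: 12 each from A, B, C = 12*3 = 36 chips; eligible A, B, C
Layer 13-99: 87 each from A, B = 87*2 = 174 chips; eligible A, B

Pot 1: 36 chips, eligible: A, B, C
Pot 2: 174 chips, eligible: A, B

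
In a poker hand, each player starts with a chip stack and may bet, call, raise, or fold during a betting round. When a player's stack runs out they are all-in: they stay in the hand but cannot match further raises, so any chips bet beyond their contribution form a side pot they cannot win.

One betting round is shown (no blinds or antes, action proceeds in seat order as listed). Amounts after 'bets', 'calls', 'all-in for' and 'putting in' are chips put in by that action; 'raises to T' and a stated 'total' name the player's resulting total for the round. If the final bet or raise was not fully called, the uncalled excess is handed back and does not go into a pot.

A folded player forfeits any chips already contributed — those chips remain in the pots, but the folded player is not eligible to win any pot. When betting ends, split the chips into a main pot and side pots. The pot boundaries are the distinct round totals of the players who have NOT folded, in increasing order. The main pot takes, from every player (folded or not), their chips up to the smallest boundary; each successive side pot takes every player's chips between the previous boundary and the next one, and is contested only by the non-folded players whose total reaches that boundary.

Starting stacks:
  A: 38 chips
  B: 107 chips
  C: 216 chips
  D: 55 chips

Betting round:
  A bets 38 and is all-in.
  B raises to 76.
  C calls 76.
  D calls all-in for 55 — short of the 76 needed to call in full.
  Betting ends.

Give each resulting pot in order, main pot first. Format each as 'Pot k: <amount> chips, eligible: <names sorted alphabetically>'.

Pot 1: 152 chips, eligible: A, B, C, D
Pot 2: 51 chips, eligible: B, C, D
Pot 3: 42 chips, eligible: B, C

Derivation:
Contributions: A=38, B=76, C=76, D=55
Pot levels (distinct totals of non-folded players): 38, 55, 76
Layer 1-38: 38 each from A, B, C, D = 38*4 = 152 chips; eligible A, B, C, D
Layer 39-55: 17 each from B, C, D = 17*3 = 51 chips; eligible B, C, D
Layer 56-76: 21 each from B, C = 21*2 = 42 chips; eligible B, C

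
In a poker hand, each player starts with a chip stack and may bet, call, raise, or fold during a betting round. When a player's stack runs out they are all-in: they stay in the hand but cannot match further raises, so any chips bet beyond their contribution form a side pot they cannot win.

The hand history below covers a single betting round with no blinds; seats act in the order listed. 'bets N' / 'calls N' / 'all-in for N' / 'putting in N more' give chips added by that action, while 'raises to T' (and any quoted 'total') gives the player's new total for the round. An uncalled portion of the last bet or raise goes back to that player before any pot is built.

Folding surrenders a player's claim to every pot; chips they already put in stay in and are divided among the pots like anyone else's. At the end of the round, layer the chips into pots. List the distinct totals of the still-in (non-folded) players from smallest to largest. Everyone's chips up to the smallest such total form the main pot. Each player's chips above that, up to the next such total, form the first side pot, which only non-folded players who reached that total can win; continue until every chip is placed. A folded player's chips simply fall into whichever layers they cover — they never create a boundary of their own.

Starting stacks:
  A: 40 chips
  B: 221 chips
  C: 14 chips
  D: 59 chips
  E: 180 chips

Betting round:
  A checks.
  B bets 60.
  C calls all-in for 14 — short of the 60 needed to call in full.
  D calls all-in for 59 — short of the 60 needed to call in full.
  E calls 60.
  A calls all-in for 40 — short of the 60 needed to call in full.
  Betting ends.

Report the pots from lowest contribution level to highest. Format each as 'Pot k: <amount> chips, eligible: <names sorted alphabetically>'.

Contributions: A=40, B=60, C=14, D=59, E=60
Pot levels (distinct totals of non-folded players): 14, 40, 59, 60
Layer 1-14: 14 each from A, B, C, D, E = 14*5 = 70 chips; eligible A, B, C, D, E
Layer 15-40: 26 each from A, B, D, E = 26*4 = 104 chips; eligible A, B, D, E
Layer 41-59: 19 each from B, D, E = 19*3 = 57 chips; eligible B, D, E
Layer 60-60: 1 each from B, E = 1*2 = 2 chips; eligible B, E

Pot 1: 70 chips, eligible: A, B, C, D, E
Pot 2: 104 chips, eligible: A, B, D, E
Pot 3: 57 chips, eligible: B, D, E
Pot 4: 2 chips, eligible: B, E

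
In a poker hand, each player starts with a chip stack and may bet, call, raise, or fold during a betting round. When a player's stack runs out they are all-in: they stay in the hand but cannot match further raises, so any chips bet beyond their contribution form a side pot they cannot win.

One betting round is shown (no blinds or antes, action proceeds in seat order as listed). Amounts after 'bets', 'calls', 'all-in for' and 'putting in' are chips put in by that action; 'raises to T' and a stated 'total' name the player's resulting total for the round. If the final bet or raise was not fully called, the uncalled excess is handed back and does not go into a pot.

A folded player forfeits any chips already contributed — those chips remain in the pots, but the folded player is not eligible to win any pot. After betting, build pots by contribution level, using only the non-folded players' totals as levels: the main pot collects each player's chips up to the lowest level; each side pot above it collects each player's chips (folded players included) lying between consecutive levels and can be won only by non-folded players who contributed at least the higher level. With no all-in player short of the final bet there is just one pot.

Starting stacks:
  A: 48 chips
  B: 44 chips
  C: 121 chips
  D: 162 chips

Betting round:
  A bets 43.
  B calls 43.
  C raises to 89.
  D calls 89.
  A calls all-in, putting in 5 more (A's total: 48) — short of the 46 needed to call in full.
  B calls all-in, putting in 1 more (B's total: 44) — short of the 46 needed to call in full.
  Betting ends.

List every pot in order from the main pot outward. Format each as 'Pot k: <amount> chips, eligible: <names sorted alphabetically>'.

Contributions: A=48, B=44, C=89, D=89
Pot levels (distinct totals of non-folded players): 44, 48, 89
Layer 1-44: 44 each from A, B, C, D = 44*4 = 176 chips; eligible A, B, C, D
Layer 45-48: 4 each from A, C, D = 4*3 = 12 chips; eligible A, C, D
Layer 49-89: 41 each from C, D = 41*2 = 82 chips; eligible C, D

Pot 1: 176 chips, eligible: A, B, C, D
Pot 2: 12 chips, eligible: A, C, D
Pot 3: 82 chips, eligible: C, D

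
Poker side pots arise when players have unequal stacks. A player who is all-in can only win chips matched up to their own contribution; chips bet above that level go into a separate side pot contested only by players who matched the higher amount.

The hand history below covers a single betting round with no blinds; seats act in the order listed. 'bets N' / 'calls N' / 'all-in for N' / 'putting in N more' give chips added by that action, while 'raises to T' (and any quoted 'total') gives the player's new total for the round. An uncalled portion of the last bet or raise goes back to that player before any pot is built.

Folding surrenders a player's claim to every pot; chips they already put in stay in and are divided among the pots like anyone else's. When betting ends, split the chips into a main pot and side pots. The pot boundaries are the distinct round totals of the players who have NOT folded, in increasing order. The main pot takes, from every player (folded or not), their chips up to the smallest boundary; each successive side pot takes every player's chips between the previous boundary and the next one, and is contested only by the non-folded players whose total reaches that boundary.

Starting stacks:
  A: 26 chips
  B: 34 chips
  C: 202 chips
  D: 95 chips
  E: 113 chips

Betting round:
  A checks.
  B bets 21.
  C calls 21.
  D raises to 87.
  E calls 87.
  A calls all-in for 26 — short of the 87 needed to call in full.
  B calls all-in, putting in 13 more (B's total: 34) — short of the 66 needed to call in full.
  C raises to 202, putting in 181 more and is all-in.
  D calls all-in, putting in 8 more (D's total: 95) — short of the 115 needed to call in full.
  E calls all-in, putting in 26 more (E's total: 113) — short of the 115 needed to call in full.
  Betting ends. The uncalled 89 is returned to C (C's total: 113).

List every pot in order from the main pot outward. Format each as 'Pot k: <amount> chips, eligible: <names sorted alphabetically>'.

Contributions (after 89 returned to C): A=26, B=34, C=113, D=95, E=113
Pot levels (distinct totals of non-folded players): 26, 34, 95, 113
Layer 1-26: 26 each from A, B, C, D, E = 26*5 = 130 chips; eligible A, B, C, D, E
Layer 27-34: 8 each from B, C, D, E = 8*4 = 32 chips; eligible B, C, D, E
Layer 35-95: 61 each from C, D, E = 61*3 = 183 chips; eligible C, D, E
Layer 96-113: 18 each from C, E = 18*2 = 36 chips; eligible C, E

Pot 1: 130 chips, eligible: A, B, C, D, E
Pot 2: 32 chips, eligible: B, C, D, E
Pot 3: 183 chips, eligible: C, D, E
Pot 4: 36 chips, eligible: C, E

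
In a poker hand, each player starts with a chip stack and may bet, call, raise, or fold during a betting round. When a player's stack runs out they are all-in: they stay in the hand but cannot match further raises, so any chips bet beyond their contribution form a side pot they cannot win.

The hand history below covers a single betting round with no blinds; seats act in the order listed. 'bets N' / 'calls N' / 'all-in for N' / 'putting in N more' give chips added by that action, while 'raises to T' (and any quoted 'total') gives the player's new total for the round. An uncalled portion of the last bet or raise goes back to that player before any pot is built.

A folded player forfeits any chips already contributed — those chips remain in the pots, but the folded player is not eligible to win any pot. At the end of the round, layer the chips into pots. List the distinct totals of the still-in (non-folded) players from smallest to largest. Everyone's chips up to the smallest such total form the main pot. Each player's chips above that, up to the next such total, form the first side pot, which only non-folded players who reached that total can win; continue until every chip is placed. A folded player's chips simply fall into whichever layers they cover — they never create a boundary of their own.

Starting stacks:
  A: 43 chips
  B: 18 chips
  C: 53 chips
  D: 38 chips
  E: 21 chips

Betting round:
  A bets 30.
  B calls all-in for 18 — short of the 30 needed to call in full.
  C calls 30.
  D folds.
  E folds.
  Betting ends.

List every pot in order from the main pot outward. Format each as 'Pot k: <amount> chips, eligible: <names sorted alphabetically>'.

Pot 1: 54 chips, eligible: A, B, C
Pot 2: 24 chips, eligible: A, C

Derivation:
Contributions: A=30, B=18, C=30
Folded: D, E
Pot levels (distinct totals of non-folded players): 18, 30
Layer 1-18: 18 each from A, B, C = 18*3 = 54 chips; eligible A, B, C
Layer 19-30: 12 each from A, C = 12*2 = 24 chips; eligible A, C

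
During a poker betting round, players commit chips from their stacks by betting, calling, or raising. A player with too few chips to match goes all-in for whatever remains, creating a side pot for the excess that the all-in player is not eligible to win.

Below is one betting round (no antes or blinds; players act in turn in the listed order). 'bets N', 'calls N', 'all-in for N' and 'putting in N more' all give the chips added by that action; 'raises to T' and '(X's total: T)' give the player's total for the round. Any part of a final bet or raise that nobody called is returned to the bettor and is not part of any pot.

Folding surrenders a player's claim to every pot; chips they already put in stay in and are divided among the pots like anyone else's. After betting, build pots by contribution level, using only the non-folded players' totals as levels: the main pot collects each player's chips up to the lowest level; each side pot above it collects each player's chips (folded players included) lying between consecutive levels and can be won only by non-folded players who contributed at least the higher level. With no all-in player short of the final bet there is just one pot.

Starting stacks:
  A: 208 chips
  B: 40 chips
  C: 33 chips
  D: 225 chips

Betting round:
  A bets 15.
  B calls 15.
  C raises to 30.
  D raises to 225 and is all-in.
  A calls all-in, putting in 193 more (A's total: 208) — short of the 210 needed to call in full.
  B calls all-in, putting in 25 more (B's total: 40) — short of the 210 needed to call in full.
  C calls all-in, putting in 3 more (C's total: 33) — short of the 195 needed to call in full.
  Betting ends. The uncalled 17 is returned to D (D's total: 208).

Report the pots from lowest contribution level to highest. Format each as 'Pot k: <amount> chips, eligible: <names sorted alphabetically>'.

Contributions (after 17 returned to D): A=208, B=40, C=33, D=208
Pot levels (distinct totals of non-folded players): 33, 40, 208
Layer 1-33: 33 each from A, B, C, D = 33*4 = 132 chips; eligible A, B, C, D
Layer 34-40: 7 each from A, B, D = 7*3 = 21 chips; eligible A, B, D
Layer 41-208: 168 each from A, D = 168*2 = 336 chips; eligible A, D

Pot 1: 132 chips, eligible: A, B, C, D
Pot 2: 21 chips, eligible: A, B, D
Pot 3: 336 chips, eligible: A, D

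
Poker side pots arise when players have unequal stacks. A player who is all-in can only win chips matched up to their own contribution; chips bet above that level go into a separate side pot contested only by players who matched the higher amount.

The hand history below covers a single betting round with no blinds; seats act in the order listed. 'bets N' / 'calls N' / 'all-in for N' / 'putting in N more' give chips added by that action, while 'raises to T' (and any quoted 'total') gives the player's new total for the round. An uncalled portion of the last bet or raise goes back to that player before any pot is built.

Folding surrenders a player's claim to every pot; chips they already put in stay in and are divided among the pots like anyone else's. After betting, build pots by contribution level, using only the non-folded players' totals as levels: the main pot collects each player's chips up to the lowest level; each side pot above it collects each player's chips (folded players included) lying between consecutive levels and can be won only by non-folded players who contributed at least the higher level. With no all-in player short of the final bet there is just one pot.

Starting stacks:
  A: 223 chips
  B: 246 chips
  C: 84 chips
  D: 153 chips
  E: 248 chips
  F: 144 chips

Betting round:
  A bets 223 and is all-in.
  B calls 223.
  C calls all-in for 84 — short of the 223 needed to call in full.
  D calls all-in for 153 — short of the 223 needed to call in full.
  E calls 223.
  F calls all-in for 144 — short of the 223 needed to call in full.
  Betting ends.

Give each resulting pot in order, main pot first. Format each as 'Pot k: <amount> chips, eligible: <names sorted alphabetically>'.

Contributions: A=223, B=223, C=84, D=153, E=223, F=144
Pot levels (distinct totals of non-folded players): 84, 144, 153, 223
Layer 1-84: 84 each from A, B, C, D, E, F = 84*6 = 504 chips; eligible A, B, C, D, E, F
Layer 85-144: 60 each from A, B, D, E, F = 60*5 = 300 chips; eligible A, B, D, E, F
Layer 145-153: 9 each from A, B, D, E = 9*4 = 36 chips; eligible A, B, D, E
Layer 154-223: 70 each from A, B, E = 70*3 = 210 chips; eligible A, B, E

Pot 1: 504 chips, eligible: A, B, C, D, E, F
Pot 2: 300 chips, eligible: A, B, D, E, F
Pot 3: 36 chips, eligible: A, B, D, E
Pot 4: 210 chips, eligible: A, B, E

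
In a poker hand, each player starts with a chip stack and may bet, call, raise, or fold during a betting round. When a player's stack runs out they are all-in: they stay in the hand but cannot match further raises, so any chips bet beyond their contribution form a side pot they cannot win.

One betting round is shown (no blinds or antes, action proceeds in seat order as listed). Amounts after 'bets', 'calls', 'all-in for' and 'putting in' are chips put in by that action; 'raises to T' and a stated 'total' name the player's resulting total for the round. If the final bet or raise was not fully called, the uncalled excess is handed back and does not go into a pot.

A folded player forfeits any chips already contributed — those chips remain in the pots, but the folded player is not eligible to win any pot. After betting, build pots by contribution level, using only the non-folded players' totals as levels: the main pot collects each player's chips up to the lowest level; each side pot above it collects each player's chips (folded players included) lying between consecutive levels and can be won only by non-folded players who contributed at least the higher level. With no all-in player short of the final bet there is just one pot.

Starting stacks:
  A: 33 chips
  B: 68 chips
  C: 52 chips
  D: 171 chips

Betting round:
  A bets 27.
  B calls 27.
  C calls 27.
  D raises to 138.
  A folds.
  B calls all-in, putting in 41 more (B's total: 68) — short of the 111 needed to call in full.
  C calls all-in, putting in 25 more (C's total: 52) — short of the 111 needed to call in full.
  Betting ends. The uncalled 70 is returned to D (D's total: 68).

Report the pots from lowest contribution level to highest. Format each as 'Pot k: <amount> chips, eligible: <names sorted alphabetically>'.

Pot 1: 183 chips, eligible: B, C, D
Pot 2: 32 chips, eligible: B, D

Derivation:
Contributions (after 70 returned to D): A=27, B=68, C=52, D=68
Folded: A
Pot levels (distinct totals of non-folded players): 52, 68
Layer 1-52: A 27 + B 52 + C 52 + D 52 = 183 chips; eligible B, C, D
Layer 53-68: 16 each from B, D = 16*2 = 32 chips; eligible B, D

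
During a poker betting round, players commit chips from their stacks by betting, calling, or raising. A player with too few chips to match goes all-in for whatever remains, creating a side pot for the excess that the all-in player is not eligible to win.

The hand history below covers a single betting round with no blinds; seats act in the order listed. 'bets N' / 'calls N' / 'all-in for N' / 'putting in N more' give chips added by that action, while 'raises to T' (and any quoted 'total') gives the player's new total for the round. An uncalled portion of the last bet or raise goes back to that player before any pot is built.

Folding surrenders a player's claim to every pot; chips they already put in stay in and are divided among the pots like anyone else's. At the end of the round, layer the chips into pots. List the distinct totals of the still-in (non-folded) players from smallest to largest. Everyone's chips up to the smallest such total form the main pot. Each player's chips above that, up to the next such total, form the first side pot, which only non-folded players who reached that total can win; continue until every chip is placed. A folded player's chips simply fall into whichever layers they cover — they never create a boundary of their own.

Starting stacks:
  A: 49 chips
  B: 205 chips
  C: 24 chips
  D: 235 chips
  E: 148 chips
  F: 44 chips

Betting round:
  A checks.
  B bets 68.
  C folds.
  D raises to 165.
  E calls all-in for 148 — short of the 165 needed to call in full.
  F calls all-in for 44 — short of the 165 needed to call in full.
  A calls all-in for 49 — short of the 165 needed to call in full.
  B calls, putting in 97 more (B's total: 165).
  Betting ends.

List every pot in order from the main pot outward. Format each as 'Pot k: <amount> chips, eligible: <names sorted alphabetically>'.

Contributions: A=49, B=165, D=165, E=148, F=44
Folded: C
Pot levels (distinct totals of non-folded players): 44, 49, 148, 165
Layer 1-44: 44 each from A, B, D, E, F = 44*5 = 220 chips; eligible A, B, D, E, F
Layer 45-49: 5 each from A, B, D, E = 5*4 = 20 chips; eligible A, B, D, E
Layer 50-148: 99 each from B, D, E = 99*3 = 297 chips; eligible B, D, E
Layer 149-165: 17 each from B, D = 17*2 = 34 chips; eligible B, D

Pot 1: 220 chips, eligible: A, B, D, E, F
Pot 2: 20 chips, eligible: A, B, D, E
Pot 3: 297 chips, eligible: B, D, E
Pot 4: 34 chips, eligible: B, D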